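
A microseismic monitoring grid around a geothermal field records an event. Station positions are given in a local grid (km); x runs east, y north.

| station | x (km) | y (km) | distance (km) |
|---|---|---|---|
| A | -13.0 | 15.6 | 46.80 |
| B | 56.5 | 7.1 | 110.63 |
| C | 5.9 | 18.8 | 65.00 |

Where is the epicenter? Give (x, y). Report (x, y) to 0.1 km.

x ≈ -53.0 km, y ≈ -8.7 km

Circle about each station: (x + 13.0)² + (y − 15.6)² = 46.80²; (x − 56.5)² + (y − 7.1)² = 110.63²; (x − 5.9)² + (y − 18.8)² = 65.00².
Subtracting the A equation from the B and C equations removes the quadratic terms:
139.0 x − 17.0 y = -7218.46
37.8 x + 6.4 y = -2058.87
Solving the 2×2 system: x ≈ -53.0, y ≈ -8.7 km.
Check against A (with the unrounded x, y): √((x + 13.0)²+(y − 15.6)²) = 46.80 ≈ 46.80 km. ✓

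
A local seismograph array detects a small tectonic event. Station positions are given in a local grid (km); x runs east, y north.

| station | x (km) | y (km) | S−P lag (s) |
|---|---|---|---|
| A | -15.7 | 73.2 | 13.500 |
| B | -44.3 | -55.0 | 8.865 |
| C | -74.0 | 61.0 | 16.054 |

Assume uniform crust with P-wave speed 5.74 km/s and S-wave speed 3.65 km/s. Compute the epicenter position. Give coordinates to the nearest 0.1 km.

x ≈ 44.3 km, y ≈ -48.1 km

Distance from S−P lag: d = Δt · v_P v_S / (v_P − v_S) = Δt · (5.74·3.65)/(5.74−3.65) ≈ 10.0244·Δt.
So d_A = 135.33, d_B = 88.87, d_C = 160.93 km.
Circle about each station: (x + 15.7)² + (y − 73.2)² = 135.33²; (x + 44.3)² + (y + 55.0)² = 88.87²; (x + 74.0)² + (y − 61.0)² = 160.93².
Subtracting pairs of circle equations eliminates x²+y² and gives linear equations (the radical axes):
-57.2 x − 256.4 y = 9799.09
-116.6 x − 24.4 y = -3991.99
Solving the 2×2 system: x ≈ 44.3, y ≈ -48.1 km.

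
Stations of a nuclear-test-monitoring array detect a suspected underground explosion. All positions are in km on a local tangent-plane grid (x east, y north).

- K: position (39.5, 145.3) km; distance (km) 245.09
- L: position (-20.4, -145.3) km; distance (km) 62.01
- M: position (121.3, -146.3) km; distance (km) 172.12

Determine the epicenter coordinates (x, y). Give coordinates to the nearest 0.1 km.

-40.1 km east, -86.5 km north

Circle about each station: (x − 39.5)² + (y − 145.3)² = 245.09²; (x + 20.4)² + (y + 145.3)² = 62.01²; (x − 121.3)² + (y + 146.3)² = 172.12².
Subtracting the K equation from the L and M equations removes the quadratic terms:
-119.8 x − 581.2 y = 55079.78
163.6 x − 583.2 y = 43888.85
Solving the 2×2 system: x ≈ -40.1, y ≈ -86.5 km.
Check against K (with the unrounded x, y): √((x − 39.5)²+(y − 145.3)²) = 245.09 ≈ 245.09 km. ✓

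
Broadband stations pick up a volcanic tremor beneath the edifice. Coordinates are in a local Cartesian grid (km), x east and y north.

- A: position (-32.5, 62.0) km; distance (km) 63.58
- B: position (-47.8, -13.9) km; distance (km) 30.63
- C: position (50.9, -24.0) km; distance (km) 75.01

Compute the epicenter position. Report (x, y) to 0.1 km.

x ≈ -20.3 km, y ≈ -0.4 km

Circle about each station: (x + 32.5)² + (y − 62.0)² = 63.58²; (x + 47.8)² + (y + 13.9)² = 30.63²; (x − 50.9)² + (y + 24.0)² = 75.01².
Subtracting the A equation from the B and C equations removes the quadratic terms:
-30.6 x − 151.8 y = 682.02
166.8 x − 172.0 y = -3317.52
Solving the 2×2 system: x ≈ -20.3, y ≈ -0.4 km.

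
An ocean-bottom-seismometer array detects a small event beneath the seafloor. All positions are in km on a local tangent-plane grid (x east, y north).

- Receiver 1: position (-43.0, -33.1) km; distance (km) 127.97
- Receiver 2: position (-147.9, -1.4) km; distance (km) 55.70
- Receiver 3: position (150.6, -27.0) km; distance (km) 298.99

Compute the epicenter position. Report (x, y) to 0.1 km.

Circle about each station: (x + 43.0)² + (y + 33.1)² = 127.97²; (x + 147.9)² + (y + 1.4)² = 55.70²; (x − 150.6)² + (y + 27.0)² = 298.99².
Subtracting the Receiver 1 equation from the Receiver 2 and Receiver 3 equations removes the quadratic terms:
-209.8 x + 63.4 y = 32205.59
387.2 x + 12.2 y = -52553.95
Solving the 2×2 system: x ≈ -137.4, y ≈ 53.3 km.

(-137.4, 53.3)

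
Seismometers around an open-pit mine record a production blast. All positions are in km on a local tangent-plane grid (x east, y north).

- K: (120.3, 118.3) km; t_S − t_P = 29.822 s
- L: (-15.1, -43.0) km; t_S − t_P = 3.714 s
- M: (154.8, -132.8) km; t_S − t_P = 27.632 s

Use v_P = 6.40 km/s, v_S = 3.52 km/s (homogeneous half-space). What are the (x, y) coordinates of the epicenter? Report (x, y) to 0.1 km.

Distance from S−P lag: d = Δt · v_P v_S / (v_P − v_S) = Δt · (6.40·3.52)/(6.40−3.52) ≈ 7.8222·Δt.
So d_K = 233.27, d_L = 29.05, d_M = 216.14 km.
Circle about each station: (x − 120.3)² + (y − 118.3)² = 233.27²; (x + 15.1)² + (y + 43.0)² = 29.05²; (x − 154.8)² + (y + 132.8)² = 216.14².
Subtracting the K equation from the L and M equations removes the quadratic terms:
-270.8 x − 322.6 y = 27181.02
69.0 x − 502.2 y = 20830.29
Solving the 2×2 system: x ≈ -43.8, y ≈ -47.5 km.

(-43.8, -47.5)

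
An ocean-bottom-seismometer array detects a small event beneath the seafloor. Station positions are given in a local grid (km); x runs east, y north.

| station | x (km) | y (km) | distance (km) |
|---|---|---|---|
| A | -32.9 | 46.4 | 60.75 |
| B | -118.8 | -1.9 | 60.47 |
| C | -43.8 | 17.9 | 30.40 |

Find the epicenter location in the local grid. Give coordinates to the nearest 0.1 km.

(-58.7, -8.6)

Circle about each station: (x + 32.9)² + (y − 46.4)² = 60.75²; (x + 118.8)² + (y + 1.9)² = 60.47²; (x + 43.8)² + (y − 17.9)² = 30.40².
Subtracting pairs of circle equations eliminates x²+y² and gives linear equations (the radical axes):
-171.8 x − 96.6 y = 10915.62
-21.8 x − 57.0 y = 1769.88
Solving the 2×2 system: x ≈ -58.7, y ≈ -8.6 km.
Check against A (with the unrounded x, y): √((x + 32.9)²+(y − 46.4)²) = 60.75 ≈ 60.75 km. ✓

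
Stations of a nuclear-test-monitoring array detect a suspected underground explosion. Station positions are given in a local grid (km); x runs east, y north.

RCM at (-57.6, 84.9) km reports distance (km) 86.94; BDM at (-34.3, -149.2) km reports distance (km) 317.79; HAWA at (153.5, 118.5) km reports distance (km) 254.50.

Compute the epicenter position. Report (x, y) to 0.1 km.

-97.2 km east, 162.3 km north

Circle about each station: (x + 57.6)² + (y − 84.9)² = 86.94²; (x + 34.3)² + (y + 149.2)² = 317.79²; (x − 153.5)² + (y − 118.5)² = 254.50².
Subtracting the RCM equation from the BDM and HAWA equations removes the quadratic terms:
46.6 x − 468.2 y = -80520.56
422.2 x + 67.2 y = -30132.96
Solving the 2×2 system: x ≈ -97.2, y ≈ 162.3 km.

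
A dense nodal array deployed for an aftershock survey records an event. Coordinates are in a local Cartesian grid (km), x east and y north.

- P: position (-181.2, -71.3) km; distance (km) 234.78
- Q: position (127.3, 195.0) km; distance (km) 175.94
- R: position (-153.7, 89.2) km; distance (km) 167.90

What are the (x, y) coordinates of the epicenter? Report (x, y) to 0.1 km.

(12.0, 62.1)

Circle about each station: (x + 181.2)² + (y + 71.3)² = 234.78²; (x − 127.3)² + (y − 195.0)² = 175.94²; (x + 153.7)² + (y − 89.2)² = 167.90².
Subtracting the P equation from the Q and R equations removes the quadratic terms:
617.0 x + 532.6 y = 40479.92
55.0 x + 321.0 y = 20594.44
Solving the 2×2 system: x ≈ 12.0, y ≈ 62.1 km.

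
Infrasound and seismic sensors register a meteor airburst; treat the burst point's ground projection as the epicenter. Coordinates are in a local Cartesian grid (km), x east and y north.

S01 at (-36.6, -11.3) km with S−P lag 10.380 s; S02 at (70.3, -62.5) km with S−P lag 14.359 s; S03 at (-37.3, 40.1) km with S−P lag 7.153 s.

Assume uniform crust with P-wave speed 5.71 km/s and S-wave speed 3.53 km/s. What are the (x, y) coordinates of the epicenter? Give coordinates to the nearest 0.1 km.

Distance from S−P lag: d = Δt · v_P v_S / (v_P − v_S) = Δt · (5.71·3.53)/(5.71−3.53) ≈ 9.2460·Δt.
So d_S01 = 95.97, d_S02 = 132.76, d_S03 = 66.14 km.
Circle about each station: (x + 36.6)² + (y + 11.3)² = 95.97²; (x − 70.3)² + (y + 62.5)² = 132.76²; (x + 37.3)² + (y − 40.1)² = 66.14².
Subtracting the S01 equation from the S02 and S03 equations removes the quadratic terms:
213.8 x − 102.4 y = -1033.89
-1.4 x + 102.8 y = 6367.79
Solving the 2×2 system: x ≈ 25.0, y ≈ 62.3 km.
Check against S01 (with the unrounded x, y): √((x + 36.6)²+(y + 11.3)²) = 95.96 ≈ 95.97 km. ✓

(25.0, 62.3)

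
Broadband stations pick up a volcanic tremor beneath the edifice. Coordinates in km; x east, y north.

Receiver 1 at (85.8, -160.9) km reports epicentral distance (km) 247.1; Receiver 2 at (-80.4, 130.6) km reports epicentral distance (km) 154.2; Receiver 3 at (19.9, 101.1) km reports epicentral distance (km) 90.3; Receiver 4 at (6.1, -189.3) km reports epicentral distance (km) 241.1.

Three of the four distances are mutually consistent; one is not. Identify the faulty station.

Solve using three stations at a time. Using Receiver 1, Receiver 3, Receiver 4 (subtract circle equations pairwise → linear system) gives (x, y) ≈ (-50.8, 45.0).
Distances from that point to each station vs reported:
  Receiver 1: calculated 247.1 vs reported 247.1 → residual 0.0 km
  Receiver 2: calculated 90.6 vs reported 154.2 → residual 63.6 km
  Receiver 3: calculated 90.3 vs reported 90.3 → residual 0.0 km
  Receiver 4: calculated 241.1 vs reported 241.1 → residual 0.0 km
Receiver 1, Receiver 3, Receiver 4 are mutually consistent (residuals ≈ 0); Receiver 2 is off by 63.6 km.

Receiver 2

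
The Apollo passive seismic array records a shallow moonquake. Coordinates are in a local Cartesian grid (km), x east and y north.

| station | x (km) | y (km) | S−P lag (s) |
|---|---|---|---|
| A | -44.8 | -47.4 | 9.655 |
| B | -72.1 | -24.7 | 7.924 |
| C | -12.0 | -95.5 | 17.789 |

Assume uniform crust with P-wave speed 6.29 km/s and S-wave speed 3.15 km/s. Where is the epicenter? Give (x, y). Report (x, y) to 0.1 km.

x ≈ -39.6 km, y ≈ 13.3 km

Distance from S−P lag: d = Δt · v_P v_S / (v_P − v_S) = Δt · (6.29·3.15)/(6.29−3.15) ≈ 6.3100·Δt.
So d_A = 60.92, d_B = 50.00, d_C = 112.25 km.
Circle about each station: (x + 44.8)² + (y + 47.4)² = 60.92²; (x + 72.1)² + (y + 24.7)² = 50.00²; (x + 12.0)² + (y + 95.5)² = 112.25².
Subtracting the A equation from the B and C equations removes the quadratic terms:
-54.6 x + 45.4 y = 2765.95
65.6 x − 96.2 y = -3878.37
Solving the 2×2 system: x ≈ -39.6, y ≈ 13.3 km.
Check against A (with the unrounded x, y): √((x + 44.8)²+(y + 47.4)²) = 60.95 ≈ 60.92 km. ✓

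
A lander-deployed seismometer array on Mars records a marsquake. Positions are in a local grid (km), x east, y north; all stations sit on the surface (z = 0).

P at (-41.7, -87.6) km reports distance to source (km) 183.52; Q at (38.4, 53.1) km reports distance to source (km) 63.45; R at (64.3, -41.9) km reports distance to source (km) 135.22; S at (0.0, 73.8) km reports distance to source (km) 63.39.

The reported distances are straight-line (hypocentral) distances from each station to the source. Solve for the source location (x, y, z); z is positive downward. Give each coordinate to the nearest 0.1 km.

Each station gives a sphere (x−x_i)² + (y−y_i)² + z² = d_i² (stations at z=0).
Subtracting the P sphere from Q and R: z² cancels, leaving linear equations in x and y:
160.2 x + 281.4 y = 24535.21
212.0 x + 91.4 y = 11872.59
Solving: x ≈ 24.402, y ≈ 73.298 km (keep extra digits for the depth step; rounded: 24.4, 73.3).
Then from the P sphere: z² = 183.52² − (x + 41.7)² − (y + 87.6)² with x = 24.402, y = 73.298, so z ≈ 58.497 ≈ 58.5 km.

x ≈ 24.4 km, y ≈ 73.3 km, depth ≈ 58.5 km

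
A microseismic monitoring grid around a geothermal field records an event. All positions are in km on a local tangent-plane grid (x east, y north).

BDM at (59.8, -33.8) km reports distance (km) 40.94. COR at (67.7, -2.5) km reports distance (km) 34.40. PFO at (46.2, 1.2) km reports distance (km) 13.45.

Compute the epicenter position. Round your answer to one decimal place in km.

(33.3, -2.6)

Circle about each station: (x − 59.8)² + (y + 33.8)² = 40.94²; (x − 67.7)² + (y + 2.5)² = 34.40²; (x − 46.2)² + (y − 1.2)² = 13.45².
Subtracting pairs of circle equations eliminates x²+y² and gives linear equations (the radical axes):
15.8 x + 62.6 y = 363.78
-27.2 x + 70.0 y = -1087.42
Solving the 2×2 system: x ≈ 33.3, y ≈ -2.6 km.
Check against BDM (with the unrounded x, y): √((x − 59.8)²+(y + 33.8)²) = 40.94 ≈ 40.94 km. ✓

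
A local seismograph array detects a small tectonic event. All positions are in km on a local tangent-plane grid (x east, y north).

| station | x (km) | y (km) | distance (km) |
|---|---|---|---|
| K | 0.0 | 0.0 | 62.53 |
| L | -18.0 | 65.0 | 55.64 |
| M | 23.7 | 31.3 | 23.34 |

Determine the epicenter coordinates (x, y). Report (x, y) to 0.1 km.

35.9 km east, 51.2 km north

Circle about each station: x² + y² = 62.53²; (x + 18.0)² + (y − 65.0)² = 55.64²; (x − 23.7)² + (y − 31.3)² = 23.34².
Subtracting pairs of circle equations eliminates x²+y² and gives linear equations (the radical axes):
-36.0 x + 130.0 y = 5363.19
47.4 x + 62.6 y = 4906.63
Solving the 2×2 system: x ≈ 35.9, y ≈ 51.2 km.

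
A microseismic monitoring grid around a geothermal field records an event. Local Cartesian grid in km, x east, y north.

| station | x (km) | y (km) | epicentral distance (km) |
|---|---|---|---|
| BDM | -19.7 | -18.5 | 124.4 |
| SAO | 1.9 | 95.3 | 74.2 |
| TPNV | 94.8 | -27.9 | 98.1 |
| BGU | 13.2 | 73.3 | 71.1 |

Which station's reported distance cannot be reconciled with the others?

Solve using three stations at a time. Using BDM, SAO, TPNV (subtract circle equations pairwise → linear system) gives (x, y) ≈ (70.5, 67.1).
Distances from that point to each station vs reported:
  BDM: calculated 124.4 vs reported 124.4 → residual 0.0 km
  SAO: calculated 74.2 vs reported 74.2 → residual 0.0 km
  TPNV: calculated 98.1 vs reported 98.1 → residual 0.0 km
  BGU: calculated 57.7 vs reported 71.1 → residual 13.4 km
BDM, SAO, TPNV are mutually consistent (residuals ≈ 0); BGU is off by 13.4 km.

BGU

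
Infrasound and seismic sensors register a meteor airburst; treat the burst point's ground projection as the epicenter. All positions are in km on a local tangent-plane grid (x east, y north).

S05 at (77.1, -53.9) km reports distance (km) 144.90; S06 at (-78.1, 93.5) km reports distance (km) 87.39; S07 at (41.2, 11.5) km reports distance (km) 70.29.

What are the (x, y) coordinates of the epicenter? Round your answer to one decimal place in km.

x ≈ 6.8 km, y ≈ 72.8 km

Circle about each station: (x − 77.1)² + (y + 53.9)² = 144.90²; (x + 78.1)² + (y − 93.5)² = 87.39²; (x − 41.2)² + (y − 11.5)² = 70.29².
Subtracting the S05 equation from the S06 and S07 equations removes the quadratic terms:
-310.4 x + 294.8 y = 19351.24
-71.8 x + 130.8 y = 9035.40
Solving the 2×2 system: x ≈ 6.8, y ≈ 72.8 km.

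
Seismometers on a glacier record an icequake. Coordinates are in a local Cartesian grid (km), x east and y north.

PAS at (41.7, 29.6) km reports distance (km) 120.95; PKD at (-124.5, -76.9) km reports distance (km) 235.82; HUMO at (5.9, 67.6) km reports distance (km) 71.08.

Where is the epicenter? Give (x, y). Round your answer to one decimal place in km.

x ≈ -19.2 km, y ≈ 134.1 km

Circle about each station: (x − 41.7)² + (y − 29.6)² = 120.95²; (x + 124.5)² + (y + 76.9)² = 235.82²; (x − 5.9)² + (y − 67.6)² = 71.08².
Subtracting the PAS equation from the PKD and HUMO equations removes the quadratic terms:
-332.4 x − 213.0 y = -22183.36
-71.6 x + 76.0 y = 11566.06
Solving the 2×2 system: x ≈ -19.2, y ≈ 134.1 km.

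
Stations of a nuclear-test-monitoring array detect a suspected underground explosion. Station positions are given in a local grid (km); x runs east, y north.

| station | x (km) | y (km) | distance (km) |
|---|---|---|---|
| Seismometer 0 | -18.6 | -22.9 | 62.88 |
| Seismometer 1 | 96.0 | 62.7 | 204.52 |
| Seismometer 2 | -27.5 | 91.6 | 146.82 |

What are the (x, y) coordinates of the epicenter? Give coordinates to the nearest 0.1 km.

Circle about each station: (x + 18.6)² + (y + 22.9)² = 62.88²; (x − 96.0)² + (y − 62.7)² = 204.52²; (x + 27.5)² + (y − 91.6)² = 146.82².
Subtracting the Seismometer 0 equation from the Seismometer 1 and Seismometer 2 equations removes the quadratic terms:
229.2 x + 171.2 y = -25597.62
-17.8 x + 229.0 y = -9325.78
Solving the 2×2 system: x ≈ -76.8, y ≈ -46.7 km.

x ≈ -76.8 km, y ≈ -46.7 km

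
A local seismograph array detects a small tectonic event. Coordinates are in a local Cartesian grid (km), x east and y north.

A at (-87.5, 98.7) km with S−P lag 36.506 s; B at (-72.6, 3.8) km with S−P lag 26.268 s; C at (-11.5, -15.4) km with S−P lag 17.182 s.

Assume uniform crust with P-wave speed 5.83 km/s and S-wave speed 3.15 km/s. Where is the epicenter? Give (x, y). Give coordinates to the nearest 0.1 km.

Distance from S−P lag: d = Δt · v_P v_S / (v_P − v_S) = Δt · (5.83·3.15)/(5.83−3.15) ≈ 6.8524·Δt.
So d_A = 250.15, d_B = 180.00, d_C = 117.74 km.
Circle about each station: (x + 87.5)² + (y − 98.7)² = 250.15²; (x + 72.6)² + (y − 3.8)² = 180.00²; (x + 11.5)² + (y + 15.4)² = 117.74².
Subtracting the A equation from the B and C equations removes the quadratic terms:
29.8 x − 189.8 y = 18062.28
152.0 x − 228.2 y = 31683.78
Solving the 2×2 system: x ≈ 85.8, y ≈ -81.7 km.

x ≈ 85.8 km, y ≈ -81.7 km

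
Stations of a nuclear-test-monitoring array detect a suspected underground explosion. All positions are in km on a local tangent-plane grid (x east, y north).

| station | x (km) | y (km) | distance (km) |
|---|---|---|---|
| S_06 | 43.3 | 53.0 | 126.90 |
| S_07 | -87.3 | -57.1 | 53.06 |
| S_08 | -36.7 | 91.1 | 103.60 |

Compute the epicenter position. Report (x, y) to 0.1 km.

-68.2 km east, -7.6 km north

Circle about each station: (x − 43.3)² + (y − 53.0)² = 126.90²; (x + 87.3)² + (y + 57.1)² = 53.06²; (x + 36.7)² + (y − 91.1)² = 103.60².
Subtracting the S_06 equation from the S_07 and S_08 equations removes the quadratic terms:
-261.2 x − 220.2 y = 19486.06
-160.0 x + 76.2 y = 10332.86
Solving the 2×2 system: x ≈ -68.2, y ≈ -7.6 km.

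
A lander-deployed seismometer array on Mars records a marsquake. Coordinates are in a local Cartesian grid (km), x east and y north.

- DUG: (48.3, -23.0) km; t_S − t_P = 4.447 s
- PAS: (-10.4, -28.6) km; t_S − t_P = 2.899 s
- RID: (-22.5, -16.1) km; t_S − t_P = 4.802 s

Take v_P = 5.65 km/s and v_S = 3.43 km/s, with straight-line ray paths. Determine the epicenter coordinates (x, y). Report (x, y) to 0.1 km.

x ≈ 12.8 km, y ≈ -38.7 km

Distance from S−P lag: d = Δt · v_P v_S / (v_P − v_S) = Δt · (5.65·3.43)/(5.65−3.43) ≈ 8.7295·Δt.
So d_DUG = 38.82, d_PAS = 25.31, d_RID = 41.92 km.
Circle about each station: (x − 48.3)² + (y + 23.0)² = 38.82²; (x + 10.4)² + (y + 28.6)² = 25.31²; (x + 22.5)² + (y + 16.1)² = 41.92².
Subtracting pairs of circle equations eliminates x²+y² and gives linear equations (the radical axes):
-117.4 x − 11.2 y = -1069.37
-141.6 x + 13.8 y = -2346.72
Solving the 2×2 system: x ≈ 12.8, y ≈ -38.7 km.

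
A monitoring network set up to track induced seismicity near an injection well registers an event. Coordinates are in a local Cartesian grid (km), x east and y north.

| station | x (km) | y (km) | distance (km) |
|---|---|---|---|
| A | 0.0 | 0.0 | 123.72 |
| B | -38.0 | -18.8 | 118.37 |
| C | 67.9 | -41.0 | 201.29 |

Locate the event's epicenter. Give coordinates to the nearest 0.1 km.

Circle about each station: x² + y² = 123.72²; (x + 38.0)² + (y + 18.8)² = 118.37²; (x − 67.9)² + (y + 41.0)² = 201.29².
Subtracting the A equation from the B and C equations removes the quadratic terms:
-76.0 x − 37.6 y = 3092.62
135.8 x − 82.0 y = -18919.62
Solving the 2×2 system: x ≈ -85.1, y ≈ 89.8 km.
Check against A (with the unrounded x, y): √(x²+y²) = 123.71 ≈ 123.72 km. ✓

(-85.1, 89.8)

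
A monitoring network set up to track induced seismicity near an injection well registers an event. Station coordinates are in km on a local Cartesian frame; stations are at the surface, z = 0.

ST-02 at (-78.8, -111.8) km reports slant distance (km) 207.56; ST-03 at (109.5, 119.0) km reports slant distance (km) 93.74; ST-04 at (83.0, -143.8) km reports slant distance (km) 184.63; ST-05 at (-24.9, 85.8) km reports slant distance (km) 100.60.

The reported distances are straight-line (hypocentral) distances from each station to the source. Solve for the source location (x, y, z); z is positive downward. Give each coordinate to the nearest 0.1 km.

Each station gives a sphere (x−x_i)² + (y−y_i)² + z² = d_i² (stations at z=0).
Subtracting the ST-02 sphere from ST-03 and ST-04: z² cancels, leaving linear equations in x and y:
376.6 x + 461.6 y = 41736.54
323.6 x − 64.0 y = 17851.68
Solving: x ≈ 62.899, y ≈ 39.100 km (keep extra digits for the depth step; rounded: 62.9, 39.1).
Then from the ST-02 sphere: z² = 207.56² − (x + 78.8)² − (y + 111.8)² with x = 62.899, y = 39.100, so z ≈ 15.223 ≈ 15.2 km.

(62.9, 39.1, 15.2)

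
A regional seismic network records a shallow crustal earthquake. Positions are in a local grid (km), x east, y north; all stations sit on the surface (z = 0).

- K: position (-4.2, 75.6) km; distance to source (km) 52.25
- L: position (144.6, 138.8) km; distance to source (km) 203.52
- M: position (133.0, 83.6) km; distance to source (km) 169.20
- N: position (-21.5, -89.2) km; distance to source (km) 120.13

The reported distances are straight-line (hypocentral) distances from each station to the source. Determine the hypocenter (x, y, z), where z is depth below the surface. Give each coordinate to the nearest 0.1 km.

x ≈ -27.1 km, y ≈ 30.2 km, depth ≈ 12.0 km

Each station gives a sphere (x−x_i)² + (y−y_i)² + z² = d_i² (stations at z=0).
Subtracting the K sphere from L and M: z² cancels, leaving linear equations in x and y:
297.6 x + 126.4 y = -4248.73
274.4 x + 16.0 y = -6953.62
Solving: x ≈ -27.102, y ≈ 30.196 km (keep extra digits for the depth step; rounded: -27.1, 30.2).
Then from the K sphere: z² = 52.25² − (x + 4.2)² − (y − 75.6)² with x = -27.102, y = 30.196, so z ≈ 12.002 ≈ 12.0 km.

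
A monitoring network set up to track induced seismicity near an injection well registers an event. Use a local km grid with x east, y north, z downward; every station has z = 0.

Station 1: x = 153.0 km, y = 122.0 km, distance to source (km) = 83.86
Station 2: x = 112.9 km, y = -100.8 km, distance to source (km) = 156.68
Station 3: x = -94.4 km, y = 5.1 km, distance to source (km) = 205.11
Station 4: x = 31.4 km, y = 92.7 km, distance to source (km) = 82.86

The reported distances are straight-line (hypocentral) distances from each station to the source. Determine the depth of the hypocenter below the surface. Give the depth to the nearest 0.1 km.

z ≈ 12.9 km

Each station gives a sphere (x−x_i)² + (y−y_i)² + z² = d_i² (stations at z=0).
Subtracting the Station 1 sphere from Station 2 and Station 3: z² cancels, leaving linear equations in x and y:
-80.2 x − 445.6 y = -32902.07
-494.8 x − 233.8 y = -64393.24
Solving: x ≈ 104.104, y ≈ 55.101 km (keep extra digits for the depth step; rounded: 104.1, 55.1).
Then from the Station 1 sphere: z² = 83.86² − (x − 153.0)² − (y − 122.0)² with x = 104.104, y = 55.101, so z ≈ 12.892 ≈ 12.9 km.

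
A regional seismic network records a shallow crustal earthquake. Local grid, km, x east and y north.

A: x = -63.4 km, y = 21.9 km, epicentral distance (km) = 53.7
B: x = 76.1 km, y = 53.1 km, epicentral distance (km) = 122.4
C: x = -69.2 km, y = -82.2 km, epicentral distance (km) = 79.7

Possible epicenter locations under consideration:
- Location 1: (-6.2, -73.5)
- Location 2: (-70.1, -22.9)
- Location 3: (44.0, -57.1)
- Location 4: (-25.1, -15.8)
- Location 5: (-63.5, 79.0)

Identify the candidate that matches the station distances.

Location 4

For each candidate, compare |candidate − station| to the reported distance:
Location 1: residuals A 57.5, B 28.6, C 16.1 → max 57.5 km
Location 2: residuals A 8.4, B 42.4, C 20.4 → max 42.4 km
Location 3: residuals A 79.6, B 7.6, C 36.2 → max 79.6 km
Location 4: residuals A 0.0, B 0.0, C 0.0 → max 0.0 km
Location 5: residuals A 3.4, B 19.6, C 81.6 → max 81.6 km
Only Location 4 has all residuals ≈ 0.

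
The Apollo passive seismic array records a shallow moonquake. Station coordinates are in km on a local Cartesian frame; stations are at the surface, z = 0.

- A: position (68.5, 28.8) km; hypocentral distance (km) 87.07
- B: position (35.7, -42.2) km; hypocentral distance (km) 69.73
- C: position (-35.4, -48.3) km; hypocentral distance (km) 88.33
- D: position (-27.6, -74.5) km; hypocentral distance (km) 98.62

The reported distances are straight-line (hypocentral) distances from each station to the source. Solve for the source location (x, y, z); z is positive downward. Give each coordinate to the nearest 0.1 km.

Each station gives a sphere (x−x_i)² + (y−y_i)² + z² = d_i² (stations at z=0).
Subtracting the A sphere from B and C: z² cancels, leaving linear equations in x and y:
-65.6 x − 142.0 y = 252.55
-207.8 x − 154.2 y = -2156.64
Solving: x ≈ 17.800, y ≈ -10.002 km (keep extra digits for the depth step; rounded: 17.8, -10.0).
Then from the A sphere: z² = 87.07² − (x − 68.5)² − (y − 28.8)² with x = 17.800, y = -10.002, so z ≈ 59.204 ≈ 59.2 km.

x ≈ 17.8 km, y ≈ -10.0 km, depth ≈ 59.2 km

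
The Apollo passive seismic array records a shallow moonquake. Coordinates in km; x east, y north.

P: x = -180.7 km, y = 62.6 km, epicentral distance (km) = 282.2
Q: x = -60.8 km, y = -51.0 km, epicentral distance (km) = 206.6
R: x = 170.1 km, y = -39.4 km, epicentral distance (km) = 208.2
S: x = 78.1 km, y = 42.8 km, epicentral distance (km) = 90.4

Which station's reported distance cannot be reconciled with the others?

P

Solve using three stations at a time. Using Q, R, S (subtract circle equations pairwise → linear system) gives (x, y) ≈ (44.6, 126.7).
Distances from that point to each station vs reported:
  P: calculated 234.2 vs reported 282.2 → residual 48.0 km
  Q: calculated 206.6 vs reported 206.6 → residual 0.0 km
  R: calculated 208.2 vs reported 208.2 → residual 0.0 km
  S: calculated 90.3 vs reported 90.4 → residual 0.1 km
Q, R, S are mutually consistent (residuals ≈ 0); P is off by 48.0 km.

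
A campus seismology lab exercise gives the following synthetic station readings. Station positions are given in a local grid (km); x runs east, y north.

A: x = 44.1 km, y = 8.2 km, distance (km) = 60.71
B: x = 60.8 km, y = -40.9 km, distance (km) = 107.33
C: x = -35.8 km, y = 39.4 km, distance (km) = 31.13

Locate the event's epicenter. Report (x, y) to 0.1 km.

x ≈ -5.0 km, y ≈ 43.9 km

Circle about each station: (x − 44.1)² + (y − 8.2)² = 60.71²; (x − 60.8)² + (y + 40.9)² = 107.33²; (x + 35.8)² + (y − 39.4)² = 31.13².
Subtracting the A equation from the B and C equations removes the quadratic terms:
33.4 x − 98.2 y = -4476.62
-159.8 x + 62.4 y = 3538.58
Solving the 2×2 system: x ≈ -5.0, y ≈ 43.9 km.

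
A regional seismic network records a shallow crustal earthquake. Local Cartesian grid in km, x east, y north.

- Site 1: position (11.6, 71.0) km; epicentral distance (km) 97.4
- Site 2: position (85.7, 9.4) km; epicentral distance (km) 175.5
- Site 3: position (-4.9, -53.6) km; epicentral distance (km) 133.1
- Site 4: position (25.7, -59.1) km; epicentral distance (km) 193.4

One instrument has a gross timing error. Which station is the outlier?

Solve using three stations at a time. Using Site 1, Site 2, Site 3 (subtract circle equations pairwise → linear system) gives (x, y) ≈ (-84.3, 53.3).
Distances from that point to each station vs reported:
  Site 1: calculated 97.5 vs reported 97.4 → residual 0.1 km
  Site 2: calculated 175.5 vs reported 175.5 → residual 0.0 km
  Site 3: calculated 133.2 vs reported 133.1 → residual 0.1 km
  Site 4: calculated 157.3 vs reported 193.4 → residual 36.1 km
Site 1, Site 2, Site 3 are mutually consistent (residuals ≈ 0); Site 4 is off by 36.1 km.

Site 4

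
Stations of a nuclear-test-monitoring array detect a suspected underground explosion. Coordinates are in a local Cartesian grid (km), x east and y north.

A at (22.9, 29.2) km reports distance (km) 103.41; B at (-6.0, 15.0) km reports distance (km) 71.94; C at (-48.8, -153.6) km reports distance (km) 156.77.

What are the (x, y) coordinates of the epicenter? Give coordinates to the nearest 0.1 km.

(-76.5, 0.7)

Circle about each station: (x − 22.9)² + (y − 29.2)² = 103.41²; (x + 6.0)² + (y − 15.0)² = 71.94²; (x + 48.8)² + (y + 153.6)² = 156.77².
Subtracting the A equation from the B and C equations removes the quadratic terms:
-57.8 x − 28.4 y = 4402.21
-143.4 x − 365.6 y = 10714.15
Solving the 2×2 system: x ≈ -76.5, y ≈ 0.7 km.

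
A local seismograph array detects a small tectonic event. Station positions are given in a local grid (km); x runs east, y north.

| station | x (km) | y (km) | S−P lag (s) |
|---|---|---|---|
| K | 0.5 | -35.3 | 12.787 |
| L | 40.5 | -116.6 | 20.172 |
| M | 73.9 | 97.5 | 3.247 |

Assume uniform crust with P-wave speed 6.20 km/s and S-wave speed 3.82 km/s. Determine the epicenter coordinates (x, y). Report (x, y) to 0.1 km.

x ≈ 44.5 km, y ≈ 84.1 km

Distance from S−P lag: d = Δt · v_P v_S / (v_P − v_S) = Δt · (6.20·3.82)/(6.20−3.82) ≈ 9.9513·Δt.
So d_K = 127.25, d_L = 200.74, d_M = 32.31 km.
Circle about each station: (x − 0.5)² + (y + 35.3)² = 127.25²; (x − 40.5)² + (y + 116.6)² = 200.74²; (x − 73.9)² + (y − 97.5)² = 32.31².
Subtracting the K equation from the L and M equations removes the quadratic terms:
80.0 x − 162.6 y = -10114.52
146.8 x + 265.6 y = 28869.75
Solving the 2×2 system: x ≈ 44.5, y ≈ 84.1 km.
Check against K (with the unrounded x, y): √((x − 0.5)²+(y + 35.3)²) = 127.25 ≈ 127.25 km. ✓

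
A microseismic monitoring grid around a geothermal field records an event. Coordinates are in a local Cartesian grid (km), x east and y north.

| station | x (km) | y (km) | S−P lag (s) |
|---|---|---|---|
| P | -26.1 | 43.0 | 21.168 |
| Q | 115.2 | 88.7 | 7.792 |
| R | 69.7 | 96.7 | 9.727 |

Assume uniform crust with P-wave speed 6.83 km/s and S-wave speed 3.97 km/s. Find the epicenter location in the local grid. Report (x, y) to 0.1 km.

(137.6, 159.1)

Distance from S−P lag: d = Δt · v_P v_S / (v_P − v_S) = Δt · (6.83·3.97)/(6.83−3.97) ≈ 9.4808·Δt.
So d_P = 200.69, d_Q = 73.87, d_R = 92.22 km.
Circle about each station: (x + 26.1)² + (y − 43.0)² = 200.69²; (x − 115.2)² + (y − 88.7)² = 73.87²; (x − 69.7)² + (y − 96.7)² = 92.22².
Subtracting the P equation from the Q and R equations removes the quadratic terms:
282.6 x + 91.4 y = 53428.22
191.6 x + 107.4 y = 43450.72
Solving the 2×2 system: x ≈ 137.6, y ≈ 159.1 km.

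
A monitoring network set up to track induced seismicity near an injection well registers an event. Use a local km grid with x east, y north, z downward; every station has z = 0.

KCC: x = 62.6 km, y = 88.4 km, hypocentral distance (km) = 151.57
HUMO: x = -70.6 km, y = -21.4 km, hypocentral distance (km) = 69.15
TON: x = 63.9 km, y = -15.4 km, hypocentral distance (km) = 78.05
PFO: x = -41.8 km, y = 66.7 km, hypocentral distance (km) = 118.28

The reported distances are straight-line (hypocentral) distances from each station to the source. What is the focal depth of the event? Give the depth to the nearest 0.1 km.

Each station gives a sphere (x−x_i)² + (y−y_i)² + z² = d_i² (stations at z=0).
Subtracting the KCC sphere from HUMO and TON: z² cancels, leaving linear equations in x and y:
-266.4 x − 219.6 y = 11900.74
2.6 x − 207.6 y = 9468.71
Solving: x ≈ -7.002, y ≈ -45.698 km (keep extra digits for the depth step; rounded: -7.0, -45.7).
Then from the KCC sphere: z² = 151.57² − (x − 62.6)² − (y − 88.4)² with x = -7.002, y = -45.698, so z ≈ 12.114 ≈ 12.1 km.

z ≈ 12.1 km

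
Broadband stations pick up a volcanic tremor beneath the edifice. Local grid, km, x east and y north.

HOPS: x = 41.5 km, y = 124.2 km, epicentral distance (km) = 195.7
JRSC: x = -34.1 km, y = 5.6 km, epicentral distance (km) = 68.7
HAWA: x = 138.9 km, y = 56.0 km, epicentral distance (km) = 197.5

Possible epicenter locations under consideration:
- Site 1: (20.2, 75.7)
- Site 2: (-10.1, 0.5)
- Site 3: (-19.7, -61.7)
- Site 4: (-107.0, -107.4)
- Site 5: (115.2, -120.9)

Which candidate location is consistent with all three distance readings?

Site 3

For each candidate, compare |candidate − station| to the reported distance:
Site 1: residuals HOPS 142.7, JRSC 20.0, HAWA 77.2 → max 142.7 km
Site 2: residuals HOPS 61.7, JRSC 44.2, HAWA 38.5 → max 61.7 km
Site 3: residuals HOPS 0.0, JRSC 0.1, HAWA 0.0 → max 0.1 km
Site 4: residuals HOPS 79.4, JRSC 65.8, HAWA 97.7 → max 97.7 km
Site 5: residuals HOPS 60.2, JRSC 127.0, HAWA 19.0 → max 127.0 km
Only Site 3 has all residuals ≈ 0.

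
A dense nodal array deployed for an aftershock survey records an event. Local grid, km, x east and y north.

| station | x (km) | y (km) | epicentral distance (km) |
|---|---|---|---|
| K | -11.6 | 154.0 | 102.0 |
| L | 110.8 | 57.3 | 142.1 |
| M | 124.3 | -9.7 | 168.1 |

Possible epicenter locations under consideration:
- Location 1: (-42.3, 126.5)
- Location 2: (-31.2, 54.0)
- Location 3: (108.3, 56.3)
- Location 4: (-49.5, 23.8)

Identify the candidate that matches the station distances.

For each candidate, compare |candidate − station| to the reported distance:
Location 1: residuals K 60.8, L 25.9, M 47.1 → max 60.8 km
Location 2: residuals K 0.1, L 0.1, M 0.1 → max 0.1 km
Location 3: residuals K 52.7, L 139.4, M 100.2 → max 139.4 km
Location 4: residuals K 33.6, L 21.7, M 8.9 → max 33.6 km
Only Location 2 has all residuals ≈ 0.

Location 2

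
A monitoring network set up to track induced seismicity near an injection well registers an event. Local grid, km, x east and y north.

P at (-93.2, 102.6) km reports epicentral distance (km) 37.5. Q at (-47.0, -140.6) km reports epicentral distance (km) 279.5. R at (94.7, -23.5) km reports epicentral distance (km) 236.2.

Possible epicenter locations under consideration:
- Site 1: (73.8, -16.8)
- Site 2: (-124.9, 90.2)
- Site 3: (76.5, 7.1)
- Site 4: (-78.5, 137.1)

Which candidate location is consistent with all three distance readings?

Site 4

For each candidate, compare |candidate − station| to the reported distance:
Site 1: residuals P 167.8, Q 106.5, R 214.3 → max 214.3 km
Site 2: residuals P 3.5, Q 35.9, R 11.1 → max 35.9 km
Site 3: residuals P 157.2, Q 87.0, R 200.6 → max 200.6 km
Site 4: residuals P 0.0, Q 0.0, R 0.0 → max 0.0 km
Only Site 4 has all residuals ≈ 0.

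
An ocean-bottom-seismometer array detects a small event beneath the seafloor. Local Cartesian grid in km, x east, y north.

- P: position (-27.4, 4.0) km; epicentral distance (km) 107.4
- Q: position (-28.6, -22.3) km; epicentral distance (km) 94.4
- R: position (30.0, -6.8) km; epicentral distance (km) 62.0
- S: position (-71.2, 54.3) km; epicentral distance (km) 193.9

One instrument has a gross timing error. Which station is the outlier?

Solve using three stations at a time. Using P, Q, R (subtract circle equations pairwise → linear system) gives (x, y) ≈ (56.7, -62.9).
Distances from that point to each station vs reported:
  P: calculated 107.5 vs reported 107.4 → residual 0.1 km
  Q: calculated 94.5 vs reported 94.4 → residual 0.1 km
  R: calculated 62.1 vs reported 62.0 → residual 0.1 km
  S: calculated 173.5 vs reported 193.9 → residual 20.4 km
P, Q, R are mutually consistent (residuals ≈ 0); S is off by 20.4 km.

S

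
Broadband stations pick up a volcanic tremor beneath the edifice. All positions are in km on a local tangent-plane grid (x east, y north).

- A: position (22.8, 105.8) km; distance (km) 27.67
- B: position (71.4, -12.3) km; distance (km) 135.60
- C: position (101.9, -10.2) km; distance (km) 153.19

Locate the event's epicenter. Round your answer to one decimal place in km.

x ≈ -4.3 km, y ≈ 100.2 km

Circle about each station: (x − 22.8)² + (y − 105.8)² = 27.67²; (x − 71.4)² + (y + 12.3)² = 135.60²; (x − 101.9)² + (y + 10.2)² = 153.19².
Subtracting pairs of circle equations eliminates x²+y² and gives linear equations (the radical axes):
97.2 x − 236.2 y = -24085.96
158.2 x − 232.0 y = -23927.38
Solving the 2×2 system: x ≈ -4.3, y ≈ 100.2 km.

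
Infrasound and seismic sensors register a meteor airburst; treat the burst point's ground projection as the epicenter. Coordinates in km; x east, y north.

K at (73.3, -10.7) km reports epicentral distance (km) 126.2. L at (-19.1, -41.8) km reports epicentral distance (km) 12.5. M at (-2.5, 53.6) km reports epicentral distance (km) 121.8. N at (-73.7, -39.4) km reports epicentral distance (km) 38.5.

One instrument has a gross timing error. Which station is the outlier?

Solve using three stations at a time. Using K, M, N (subtract circle equations pairwise → linear system) gives (x, y) ≈ (-42.2, -61.5).
Distances from that point to each station vs reported:
  K: calculated 126.2 vs reported 126.2 → residual 0.0 km
  L: calculated 30.4 vs reported 12.5 → residual 17.9 km
  M: calculated 121.8 vs reported 121.8 → residual 0.0 km
  N: calculated 38.5 vs reported 38.5 → residual 0.0 km
K, M, N are mutually consistent (residuals ≈ 0); L is off by 17.9 km.

L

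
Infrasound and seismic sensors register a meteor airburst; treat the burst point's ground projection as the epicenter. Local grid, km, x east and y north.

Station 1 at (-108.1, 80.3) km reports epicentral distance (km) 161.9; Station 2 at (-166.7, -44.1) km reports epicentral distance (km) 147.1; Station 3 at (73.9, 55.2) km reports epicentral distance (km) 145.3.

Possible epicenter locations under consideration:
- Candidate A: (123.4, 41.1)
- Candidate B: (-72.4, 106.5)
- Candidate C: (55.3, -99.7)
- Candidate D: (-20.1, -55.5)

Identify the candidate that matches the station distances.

Candidate D

For each candidate, compare |candidate − station| to the reported distance:
Candidate A: residuals Station 1 72.9, Station 2 155.3, Station 3 93.8 → max 155.3 km
Candidate B: residuals Station 1 117.6, Station 2 30.6, Station 3 9.7 → max 117.6 km
Candidate C: residuals Station 1 81.2, Station 2 81.8, Station 3 10.7 → max 81.8 km
Candidate D: residuals Station 1 0.1, Station 2 0.1, Station 3 0.1 → max 0.1 km
Only Candidate D has all residuals ≈ 0.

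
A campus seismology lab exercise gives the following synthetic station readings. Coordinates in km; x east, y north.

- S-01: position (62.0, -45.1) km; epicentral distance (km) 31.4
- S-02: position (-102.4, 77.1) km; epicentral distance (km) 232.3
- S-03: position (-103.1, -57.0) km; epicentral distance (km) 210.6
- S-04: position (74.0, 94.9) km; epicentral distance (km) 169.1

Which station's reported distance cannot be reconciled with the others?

S-03

Solve using three stations at a time. Using S-01, S-02, S-04 (subtract circle equations pairwise → linear system) gives (x, y) ≈ (73.9, -74.2).
Distances from that point to each station vs reported:
  S-01: calculated 31.4 vs reported 31.4 → residual 0.0 km
  S-02: calculated 232.3 vs reported 232.3 → residual 0.0 km
  S-03: calculated 177.8 vs reported 210.6 → residual 32.8 km
  S-04: calculated 169.1 vs reported 169.1 → residual 0.0 km
S-01, S-02, S-04 are mutually consistent (residuals ≈ 0); S-03 is off by 32.8 km.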